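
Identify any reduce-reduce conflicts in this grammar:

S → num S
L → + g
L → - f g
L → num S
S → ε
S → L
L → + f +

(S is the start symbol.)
Yes — I6: [L → num S .] vs [S → num S .]

A reduce-reduce conflict occurs when an LR(0) state has two complete items [A → α .] and [B → β .] — both call for a reduction, and with no lookahead the parser cannot choose between them.

Augment with S' → S and build the canonical LR(0) collection (I0 = CLOSURE({[S' → . S]}), then GOTO on every symbol after a dot until no new states appear). It has 12 states:
  I0: { [L → . + f +], [L → . + g], [L → . - f g], [L → . num S], [S → . L], [S → . num S], [S → .], [S' → . S] }  — shift, reduce
  I1: { [L → + . f +], [L → + . g] }  — shift
  I2: { [L → - . f g] }  — shift
  I3: { [S → L .] }  — reduce
  I4: { [S' → S .] }  — accept
  I5: { [L → . + f +], [L → . + g], [L → . - f g], [L → . num S], [L → num . S], [S → . L], [S → . num S], [S → .], [S → num . S] }  — shift, reduce
  I6: { [L → num S .], [S → num S .] }  — 2 reduces
  I7: { [L → - f . g] }  — shift
  I8: { [L → - f g .] }  — reduce
  I9: { [L → + f . +] }  — shift
  I10: { [L → + g .] }  — reduce
  I11: { [L → + f + .] }  — reduce

I6 contains complete items [L → num S .], [S → num S .] — reduce-reduce conflict.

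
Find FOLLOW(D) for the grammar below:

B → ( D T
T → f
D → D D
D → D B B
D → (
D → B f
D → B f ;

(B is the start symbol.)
{ '(', 'f' }

In B → ( D T: D is followed by T, add FIRST(T) \ {ε} = { 'f' }
In D → D D: D is followed by D, add FIRST(D) \ {ε} = { '(' }
In D → D D: D is at the end; this adds FOLLOW(D) to itself — nothing new
In D → D B B: D is followed by B B, add FIRST(B B) \ {ε} = { '(' }

Taking the union: FOLLOW(D) = { '(', 'f' }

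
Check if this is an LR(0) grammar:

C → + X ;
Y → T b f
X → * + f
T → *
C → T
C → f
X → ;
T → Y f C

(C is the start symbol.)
A grammar is LR(0) if no state in the canonical LR(0) collection has:
  - both a shift item (dot before a terminal) and a complete item (shift-reduce conflict), or
  - two or more complete items (reduce-reduce conflict; the accept item [C' → C .] counts as a complete item here).

Augment with C' → C and build the canonical LR(0) collection (I0 = CLOSURE({[C' → . C]}), then GOTO on every symbol after a dot until no new states appear). It has 17 states:
  I0: { [C → . + X ;], [C → . T], [C → . f], [C' → . C], [T → . *], [T → . Y f C], [Y → . T b f] }  — shift
  I1: { [T → * .] }  — reduce
  I2: { [C → + . X ;], [X → . * + f], [X → . ;] }  — shift
  I3: { [C' → C .] }  — accept
  I4: { [C → T .], [Y → T . b f] }  — shift, reduce
  I5: { [T → Y . f C] }  — shift
  I6: { [C → f .] }  — reduce
  I7: { [C → . + X ;], [C → . T], [C → . f], [T → . *], [T → . Y f C], [T → Y f . C], [Y → . T b f] }  — shift
  I8: { [T → Y f C .] }  — reduce
  I9: { [Y → T b . f] }  — shift
  I10: { [Y → T b f .] }  — reduce
  I11: { [X → * . + f] }  — shift
  I12: { [X → ; .] }  — reduce
  I13: { [C → + X . ;] }  — shift
  I14: { [C → + X ; .] }  — reduce
  I15: { [X → * + . f] }  — shift
  I16: { [X → * + f .] }  — reduce

Conflict in state I4:
  Shift-reduce conflict between [C → T .] and [Y → T . b f]
So the grammar is NOT LR(0).

Answer: No. Shift-reduce conflict between [C → T .] and [Y → T . b f]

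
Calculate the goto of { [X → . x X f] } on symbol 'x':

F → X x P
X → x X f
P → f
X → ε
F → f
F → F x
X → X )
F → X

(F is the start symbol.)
GOTO(I, 'x') = CLOSURE({ [A → αX.β] : [A → α.Xβ] ∈ I, X = 'x' })

Items with dot before 'x', with the dot advanced:
  [X → . x X f] → [X → x . X f]
Closure of the advanced items:
  [X → x . X f] has the dot before X: add [X → . x X f], [X → .], [X → . X )]

GOTO = { [X → . X )], [X → . x X f], [X → .], [X → x . X f] }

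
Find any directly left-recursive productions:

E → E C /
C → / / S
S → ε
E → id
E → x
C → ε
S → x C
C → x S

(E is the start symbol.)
Direct left recursion occurs when N → N α for some non-terminal N (the right-hand side begins with the left-hand side itself).

E → E C /: LEFT RECURSIVE (starts with E)
C → / / S: starts with '/'
S → ε: starts with ε
E → id: starts with id
E → x: starts with x
C → ε: starts with ε
S → x C: starts with x
C → x S: starts with x

The grammar has direct left recursion on: E.

Answer: Yes, E is left-recursive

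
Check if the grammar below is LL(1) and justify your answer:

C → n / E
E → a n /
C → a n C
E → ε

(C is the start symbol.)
A grammar is LL(1) if for each non-terminal N with multiple productions, the predict sets of those productions are pairwise disjoint, where PREDICT(N → α) = (FIRST(α) \ {ε}) ∪ (FOLLOW(N) if α ⇒* ε).

Relevant sets:
  FOLLOW(E) = { $ }

For C:
  PREDICT(C → n '/' E) = { 'n' }
  PREDICT(C → a n C) = { 'a' }
For E:
  PREDICT(E → a n '/') = { 'a' }
  PREDICT(E → ε) = { $ }

All predict sets are disjoint. The grammar IS LL(1).

Answer: Yes, the grammar is LL(1).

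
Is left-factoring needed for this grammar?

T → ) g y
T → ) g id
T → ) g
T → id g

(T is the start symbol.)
Left-factoring is needed when two productions for the same non-terminal
share a common prefix on the right-hand side.

Productions for T:
  T → ) g y
  T → ) g id
  T → ) g
  T → id g

Found common prefix ') g' in productions for T

Answer: Yes, T has productions with common prefix ') g'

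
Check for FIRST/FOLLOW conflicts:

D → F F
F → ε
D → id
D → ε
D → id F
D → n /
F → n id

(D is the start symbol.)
Yes. F → n id with FOLLOW(F) on { 'n' }

A FIRST/FOLLOW conflict occurs when a non-terminal N has a nullable alternative N → β (β ⇒* ε) and another alternative N → α with FIRST(α) ∩ FOLLOW(N) ≠ ∅: on such a lookahead the parser cannot decide between expanding α and letting N vanish via β.

Nullable non-terminals: D, F.
FIRST sets used below: FIRST(F) = { 'n', ε }

D: nullable alternative(s) D → F F, D → ε; FOLLOW(D) = { $ }
  D → F F: FIRST \ {ε} = { 'n' } — disjoint from FOLLOW(D)
  D → id: FIRST \ {ε} = { 'id' } — disjoint from FOLLOW(D)
  D → ε: FIRST \ {ε} = { } — disjoint from FOLLOW(D)
  D → id F: FIRST \ {ε} = { 'id' } — disjoint from FOLLOW(D)
  D → n /: FIRST \ {ε} = { 'n' } — disjoint from FOLLOW(D)

F: nullable alternative(s) F → ε; FOLLOW(F) = { $, 'n' }
  F → ε: FIRST \ {ε} = { } — this is the only nullable alternative, skip
  F → n id: FIRST \ {ε} = { 'n' } — overlaps FOLLOW(F) on { 'n' }: CONFLICT

So the grammar has 1 FIRST/FOLLOW conflict (marked CONFLICT above).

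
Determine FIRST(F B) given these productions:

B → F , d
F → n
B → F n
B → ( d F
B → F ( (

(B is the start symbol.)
FIRST sets of the non-terminals involved (from the grammar, by fixed-point iteration):
  FIRST(F) = { 'n' }

To compute FIRST(F B), process the symbols left to right:
Symbol F is a non-terminal. Add FIRST(F) \ {ε} = { 'n' }
F is not nullable (ε ∉ FIRST(F)), so stop here.
FIRST(F B) = { 'n' }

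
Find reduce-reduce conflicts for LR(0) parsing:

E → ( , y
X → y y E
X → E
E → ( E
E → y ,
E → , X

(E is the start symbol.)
No reduce-reduce conflicts

Augment with E' → E and build the canonical LR(0) collection (I0 = CLOSURE({[E' → . E]}), then GOTO on every symbol after a dot until no new states appear). It has 14 states:
  I0: { [E → . ( , y], [E → . ( E], [E → . , X], [E → . y ,], [E' → . E] }  — shift
  I1: { [E → ( . , y], [E → ( . E], [E → . ( , y], [E → . ( E], [E → . , X], [E → . y ,] }  — shift
  I2: { [E → , . X], [E → . ( , y], [E → . ( E], [E → . , X], [E → . y ,], [X → . E], [X → . y y E] }  — shift
  I3: { [E' → E .] }  — accept
  I4: { [E → y . ,] }  — shift
  I5: { [E → y , .] }  — reduce
  I6: { [X → E .] }  — reduce
  I7: { [E → , X .] }  — reduce
  I8: { [E → y . ,], [X → y . y E] }  — shift
  I9: { [E → . ( , y], [E → . ( E], [E → . , X], [E → . y ,], [X → y y . E] }  — shift
  I10: { [X → y y E .] }  — reduce
  I11: { [E → ( , . y], [E → , . X], [E → . ( , y], [E → . ( E], [E → . , X], [E → . y ,], [X → . E], [X → . y y E] }  — shift
  I12: { [E → ( E .] }  — reduce
  I13: { [E → ( , y .], [E → y . ,], [X → y . y E] }  — shift, reduce

No state contains more than one complete item.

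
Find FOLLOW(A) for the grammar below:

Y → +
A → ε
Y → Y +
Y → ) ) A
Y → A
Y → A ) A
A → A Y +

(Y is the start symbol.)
To compute FOLLOW(A), find every occurrence of A on a right-hand side N → α A β: add FIRST(β) \ {ε}, and if β is empty or nullable also add FOLLOW(N). Iterate to a fixed point.

In Y → ) ) A: A is at the end, add FOLLOW(Y)
In Y → A: A is at the end, add FOLLOW(Y)
In Y → A ) A: A is followed by ')' A, add FIRST(')' A) \ {ε} = { ')' }
In Y → A ) A: A is at the end, add FOLLOW(Y)
In A → A Y +: A is followed by Y '+', add FIRST(Y '+') \ {ε} = { ')', '+' }

The FOLLOW sets referred to above (computed the same way, to a fixed point):
  FOLLOW(Y) = { $, '+' }

Taking the union: FOLLOW(A) = { $, ')', '+' }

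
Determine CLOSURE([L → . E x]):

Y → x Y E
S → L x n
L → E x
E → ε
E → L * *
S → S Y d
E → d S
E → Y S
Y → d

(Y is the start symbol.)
To compute CLOSURE, for each item [A → α.Bβ] where B is a non-terminal, add [B → .γ] for all productions B → γ; repeat for the newly added items until nothing changes.

Start with: [L → . E x]
  [L → . E x] has the dot before E: add [E → .], [E → . L * *], [E → . d S], [E → . Y S]
  [E → . L * *] has the dot before L: all L-items already present
  [E → . Y S] has the dot before Y: add [Y → . x Y E], [Y → . d]
No further items can be added.

CLOSURE = { [E → . L * *], [E → . Y S], [E → . d S], [E → .], [L → . E x], [Y → . d], [Y → . x Y E] }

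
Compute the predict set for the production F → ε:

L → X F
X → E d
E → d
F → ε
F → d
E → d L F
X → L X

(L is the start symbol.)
PREDICT(F → ε) = (FIRST(RHS) \ {ε}) ∪ (FOLLOW(F) if ε ∈ FIRST(RHS), i.e. RHS ⇒* ε)
The right-hand side is ε (FIRST(ε) = { ε }), so the predict set is FOLLOW(F) = { $, 'd' }
PREDICT(F → ε) = { $, 'd' }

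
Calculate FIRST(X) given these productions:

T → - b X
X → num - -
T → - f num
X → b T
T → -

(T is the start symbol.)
From X → num - -:
  - num is a terminal: add 'num' and stop
From X → b T:
  - b is a terminal: add 'b' and stop

Collecting: FIRST(X) = { 'b', 'num' }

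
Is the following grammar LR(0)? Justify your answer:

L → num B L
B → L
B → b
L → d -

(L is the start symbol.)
Yes, the grammar is LR(0)

Augment with L' → L and build the canonical LR(0) collection (I0 = CLOSURE({[L' → . L]}), then GOTO on every symbol after a dot until no new states appear). It has 9 states:
  I0: { [L → . d -], [L → . num B L], [L' → . L] }  — shift
  I1: { [L' → L .] }  — accept
  I2: { [L → d . -] }  — shift
  I3: { [B → . L], [B → . b], [L → . d -], [L → . num B L], [L → num . B L] }  — shift
  I4: { [L → . d -], [L → . num B L], [L → num B . L] }  — shift
  I5: { [B → L .] }  — reduce
  I6: { [B → b .] }  — reduce
  I7: { [L → num B L .] }  — reduce
  I8: { [L → d - .] }  — reduce

Every state is either a pure shift/goto state or contains exactly one complete item and nothing to shift — no conflicts. The grammar is LR(0).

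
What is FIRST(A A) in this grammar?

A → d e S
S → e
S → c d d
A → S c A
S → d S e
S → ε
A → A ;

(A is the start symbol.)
FIRST sets of the non-terminals involved (from the grammar, by fixed-point iteration):
  FIRST(A) = { 'c', 'd', 'e' }

To compute FIRST(A A), process the symbols left to right:
Symbol A is a non-terminal. Add FIRST(A) \ {ε} = { 'c', 'd', 'e' }
A is not nullable (ε ∉ FIRST(A)), so stop here.
FIRST(A A) = { 'c', 'd', 'e' }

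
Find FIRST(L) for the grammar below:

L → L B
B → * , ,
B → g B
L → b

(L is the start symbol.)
To compute FIRST(L), examine every production with L on the left-hand side, reading each right-hand side left to right until a non-nullable symbol is reached.

From L → L B:
  - L is the symbol being defined: contributes nothing new
    L is not nullable, so stop
From L → b:
  - b is a terminal: add 'b' and stop

Collecting: FIRST(L) = { 'b' }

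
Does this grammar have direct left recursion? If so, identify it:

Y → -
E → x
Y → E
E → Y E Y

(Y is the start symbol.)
Direct left recursion occurs when N → N α for some non-terminal N (the right-hand side begins with the left-hand side itself).

Y → -: starts with '-'
E → x: starts with x
Y → E: starts with E
E → Y E Y: starts with Y

No direct left recursion found.

Answer: No direct left recursion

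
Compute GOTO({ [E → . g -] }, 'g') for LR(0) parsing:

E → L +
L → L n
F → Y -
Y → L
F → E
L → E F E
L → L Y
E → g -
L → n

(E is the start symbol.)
{ [E → g . -] }

GOTO(I, 'g') = CLOSURE({ [A → αX.β] : [A → α.Xβ] ∈ I, X = 'g' })

Items with dot before 'g', with the dot advanced:
  [E → . g -] → [E → g . -]
Closure adds nothing (no advanced item has the dot before a non-terminal).

GOTO = { [E → g . -] }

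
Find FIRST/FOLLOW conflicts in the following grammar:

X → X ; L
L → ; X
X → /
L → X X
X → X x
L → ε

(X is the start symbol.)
Yes. L → ';' X with FOLLOW(L) on { ';' }; L → X X with FOLLOW(L) on { '/' }

A FIRST/FOLLOW conflict occurs when a non-terminal N has a nullable alternative N → β (β ⇒* ε) and another alternative N → α with FIRST(α) ∩ FOLLOW(N) ≠ ∅: on such a lookahead the parser cannot decide between expanding α and letting N vanish via β.

Nullable non-terminals: L.
FIRST sets used below: FIRST(X) = { '/' }

L: nullable alternative(s) L → ε; FOLLOW(L) = { $, '/', ';', 'x' }
  L → ; X: FIRST \ {ε} = { ';' } — overlaps FOLLOW(L) on { ';' }: CONFLICT
  L → X X: FIRST \ {ε} = { '/' } — overlaps FOLLOW(L) on { '/' }: CONFLICT
  L → ε: FIRST \ {ε} = { } — this is the only nullable alternative, skip

X has no nullable alternative, so no FIRST/FOLLOW check is needed there.

So the grammar has 2 FIRST/FOLLOW conflicts (marked CONFLICT above).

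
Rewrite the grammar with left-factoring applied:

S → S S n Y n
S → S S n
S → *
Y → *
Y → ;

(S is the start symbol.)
S → S S n S'
S' → Y n
S' → ε
S → *
Y → *
Y → ;

Left-factoring transforms A → αβ₁ | αβ₂ into A → αA' and A' → β₁ | β₂
(α is the longest common prefix among the alternatives). Repeat until
no nonterminal has two alternatives with a common prefix.

Round 1: S has alternatives sharing prefix 'S S n'. Introduce S': S → S S n S'
  Add: S' → Y n
  Add: S' → ε

No remaining common prefixes — done.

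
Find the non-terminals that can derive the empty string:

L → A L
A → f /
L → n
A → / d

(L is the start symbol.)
None

A non-terminal is nullable if it can derive ε (the empty string): either it has an ε-production, or it has a production whose right-hand side consists entirely of nullable non-terminals.

There are no ε-productions, so no non-terminal can derive ε.
No non-terminals are nullable.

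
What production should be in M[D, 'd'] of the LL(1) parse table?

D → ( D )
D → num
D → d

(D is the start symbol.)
To find M[D, 'd'], we find productions for D where 'd' is in the predict set (PREDICT(N → α) = (FIRST(α) \ {ε}) ∪ (FOLLOW(N) if α ⇒* ε)).

D → ( D ): PREDICT = { '(' }
D → num: PREDICT = { 'num' }
D → d: PREDICT = { 'd' }
  'd' is in predict set, so this production goes in M[D, 'd']

M[D, 'd'] = D → d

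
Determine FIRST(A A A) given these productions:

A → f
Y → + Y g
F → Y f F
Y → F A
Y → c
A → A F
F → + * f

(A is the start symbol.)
FIRST sets of the non-terminals involved (from the grammar, by fixed-point iteration):
  FIRST(A) = { 'f' }

To compute FIRST(A A A), process the symbols left to right:
Symbol A is a non-terminal. Add FIRST(A) \ {ε} = { 'f' }
A is not nullable (ε ∉ FIRST(A)), so stop here.
FIRST(A A A) = { 'f' }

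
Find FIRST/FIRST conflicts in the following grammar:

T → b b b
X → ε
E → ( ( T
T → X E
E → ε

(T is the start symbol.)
No FIRST/FIRST conflicts.

A FIRST/FIRST conflict occurs when two productions N → α and N → β for the same non-terminal have FIRST(α) ∩ FIRST(β) ≠ ∅ (with ε ∈ FIRST of a nullable right-hand side, so two nullable alternatives also conflict).

FIRST sets of the non-terminals at (or reachable through a nullable prefix from) the front of some alternative:
  FIRST(X) = { ε }
  FIRST(E) = { '(', ε }

Productions for T:
  T → b b b: FIRST = { 'b' }
  T → X E: FIRST = { '(', ε }
Productions for E:
  E → ( ( T: FIRST = { '(' }
  E → ε: FIRST = { ε }
X has only one production, so no FIRST/FIRST conflict is possible there.

All alternatives of each non-terminal have pairwise disjoint FIRST sets.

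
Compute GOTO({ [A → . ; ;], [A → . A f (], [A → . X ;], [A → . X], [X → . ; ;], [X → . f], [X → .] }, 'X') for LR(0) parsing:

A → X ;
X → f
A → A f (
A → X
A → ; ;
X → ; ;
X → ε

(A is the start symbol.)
GOTO(I, 'X') = CLOSURE({ [A → αX.β] : [A → α.Xβ] ∈ I, X = 'X' })

Items with dot before 'X', with the dot advanced:
  [A → . X] → [A → X .]
  [A → . X ;] → [A → X . ;]
Closure adds nothing (no advanced item has the dot before a non-terminal).

GOTO = { [A → X . ;], [A → X .] }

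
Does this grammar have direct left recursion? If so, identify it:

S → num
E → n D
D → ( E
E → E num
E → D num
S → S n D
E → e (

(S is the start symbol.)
Yes, E, S are left-recursive

Direct left recursion occurs when N → N α for some non-terminal N (the right-hand side begins with the left-hand side itself).

S → num: starts with num
E → n D: starts with n
D → ( E: starts with '('
E → E num: LEFT RECURSIVE (starts with E)
E → D num: starts with D
S → S n D: LEFT RECURSIVE (starts with S)
E → e (: starts with e

The grammar has direct left recursion on: E, S.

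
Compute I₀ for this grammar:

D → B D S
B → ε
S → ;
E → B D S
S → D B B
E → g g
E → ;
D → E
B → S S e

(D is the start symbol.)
{ [B → . S S e], [B → .], [D → . B D S], [D → . E], [D' → . D], [E → . ;], [E → . B D S], [E → . g g], [S → . ;], [S → . D B B] }

First, augment the grammar with D' → D
I₀ = CLOSURE({ [D' → . D] }):
  [D' → . D] has the dot before D: add [D → . B D S], [D → . E]
  [D → . B D S] has the dot before B: add [B → .], [B → . S S e]
  [D → . E] has the dot before E: add [E → . B D S], [E → . g g], [E → . ;]
  [B → . S S e] has the dot before S: add [S → . ;], [S → . D B B]
No further items can be added.

I₀ = { [B → . S S e], [B → .], [D → . B D S], [D → . E], [D' → . D], [E → . ;], [E → . B D S], [E → . g g], [S → . ;], [S → . D B B] }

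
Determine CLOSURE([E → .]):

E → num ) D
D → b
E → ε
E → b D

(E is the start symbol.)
To compute CLOSURE, for each item [A → α.Bβ] where B is a non-terminal, add [B → .γ] for all productions B → γ; repeat for the newly added items until nothing changes.

Start with: [E → .]
The dot is at the end, so nothing is added.

CLOSURE = { [E → .] }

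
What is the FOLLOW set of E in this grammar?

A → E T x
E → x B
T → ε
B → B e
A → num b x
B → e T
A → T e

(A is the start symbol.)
{ 'x' }

In A → E T x: E is followed by T x, add FIRST(T x) \ {ε} = { 'x' }

Taking the union: FOLLOW(E) = { 'x' }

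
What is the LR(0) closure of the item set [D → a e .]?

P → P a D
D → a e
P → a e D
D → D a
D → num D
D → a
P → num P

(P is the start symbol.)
Start with: [D → a e .]
The dot is at the end, so nothing is added.

CLOSURE = { [D → a e .] }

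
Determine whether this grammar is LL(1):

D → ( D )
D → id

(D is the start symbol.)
For D:
  PREDICT(D → '(' D ')') = { '(' }
  PREDICT(D → id) = { 'id' }

All predict sets are disjoint. The grammar IS LL(1).

Answer: Yes, the grammar is LL(1).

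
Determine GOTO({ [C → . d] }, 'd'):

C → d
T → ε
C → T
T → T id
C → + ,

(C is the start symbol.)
{ [C → d .] }

GOTO(I, 'd') = CLOSURE({ [A → αX.β] : [A → α.Xβ] ∈ I, X = 'd' })

Items with dot before 'd', with the dot advanced:
  [C → . d] → [C → d .]
Closure adds nothing (no advanced item has the dot before a non-terminal).

GOTO = { [C → d .] }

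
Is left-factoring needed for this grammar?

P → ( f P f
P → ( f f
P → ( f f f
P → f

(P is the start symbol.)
Left-factoring is needed when two productions for the same non-terminal
share a common prefix on the right-hand side.

Productions for P:
  P → ( f P f
  P → ( f f
  P → ( f f f
  P → f

Found common prefix '( f' in productions for P

Answer: Yes, P has productions with common prefix '( f'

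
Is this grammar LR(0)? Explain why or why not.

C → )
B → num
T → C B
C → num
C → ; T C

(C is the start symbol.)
A grammar is LR(0) if no state in the canonical LR(0) collection has:
  - both a shift item (dot before a terminal) and a complete item (shift-reduce conflict), or
  - two or more complete items (reduce-reduce conflict; the accept item [C' → C .] counts as a complete item here).

Augment with C' → C and build the canonical LR(0) collection (I0 = CLOSURE({[C' → . C]}), then GOTO on every symbol after a dot until no new states appear). It has 10 states:
  I0: { [C → . )], [C → . ; T C], [C → . num], [C' → . C] }  — shift
  I1: { [C → ) .] }  — reduce
  I2: { [C → . )], [C → . ; T C], [C → . num], [C → ; . T C], [T → . C B] }  — shift
  I3: { [C' → C .] }  — accept
  I4: { [C → num .] }  — reduce
  I5: { [B → . num], [T → C . B] }  — shift
  I6: { [C → . )], [C → . ; T C], [C → . num], [C → ; T . C] }  — shift
  I7: { [C → ; T C .] }  — reduce
  I8: { [T → C B .] }  — reduce
  I9: { [B → num .] }  — reduce

Every state is either a pure shift/goto state or contains exactly one complete item and nothing to shift — no conflicts. The grammar is LR(0).

Answer: Yes, the grammar is LR(0)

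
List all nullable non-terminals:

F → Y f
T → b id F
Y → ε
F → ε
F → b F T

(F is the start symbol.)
ε-productions: Y → ε, F → ε
So Y, F are immediately nullable.
No further non-terminal can be added: every production for the remaining non-terminals contains a terminal or a non-nullable non-terminal.
Nullable = { 'F', 'Y' }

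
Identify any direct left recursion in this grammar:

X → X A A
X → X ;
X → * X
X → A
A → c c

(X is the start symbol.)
Yes, X is left-recursive

X → X A A: LEFT RECURSIVE (starts with X)
X → X ;: LEFT RECURSIVE (starts with X)
X → * X: starts with '*'
X → A: starts with A
A → c c: starts with c

The grammar has direct left recursion on: X.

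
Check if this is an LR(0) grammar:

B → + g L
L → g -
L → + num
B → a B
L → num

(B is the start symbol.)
A grammar is LR(0) if no state in the canonical LR(0) collection has:
  - both a shift item (dot before a terminal) and a complete item (shift-reduce conflict), or
  - two or more complete items (reduce-reduce conflict; the accept item [B' → B .] counts as a complete item here).

Augment with B' → B and build the canonical LR(0) collection (I0 = CLOSURE({[B' → . B]}), then GOTO on every symbol after a dot until no new states appear). It has 12 states:
  I0: { [B → . + g L], [B → . a B], [B' → . B] }  — shift
  I1: { [B → + . g L] }  — shift
  I2: { [B' → B .] }  — accept
  I3: { [B → . + g L], [B → . a B], [B → a . B] }  — shift
  I4: { [B → a B .] }  — reduce
  I5: { [B → + g . L], [L → . + num], [L → . g -], [L → . num] }  — shift
  I6: { [L → + . num] }  — shift
  I7: { [B → + g L .] }  — reduce
  I8: { [L → g . -] }  — shift
  I9: { [L → num .] }  — reduce
  I10: { [L → g - .] }  — reduce
  I11: { [L → + num .] }  — reduce

Every state is either a pure shift/goto state or contains exactly one complete item and nothing to shift — no conflicts. The grammar is LR(0).

Answer: Yes, the grammar is LR(0)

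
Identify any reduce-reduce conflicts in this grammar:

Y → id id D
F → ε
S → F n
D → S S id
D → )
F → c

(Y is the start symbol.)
A reduce-reduce conflict occurs when an LR(0) state has two complete items [A → α .] and [B → β .] — both call for a reduction, and with no lookahead the parser cannot choose between them.

Augment with Y' → Y and build the canonical LR(0) collection (I0 = CLOSURE({[Y' → . Y]}), then GOTO on every symbol after a dot until no new states appear). It has 12 states:
  I0: { [Y → . id id D], [Y' → . Y] }  — shift
  I1: { [Y' → Y .] }  — accept
  I2: { [Y → id . id D] }  — shift
  I3: { [D → . )], [D → . S S id], [F → . c], [F → .], [S → . F n], [Y → id id . D] }  — shift, reduce
  I4: { [D → ) .] }  — reduce
  I5: { [Y → id id D .] }  — reduce
  I6: { [S → F . n] }  — shift
  I7: { [D → S . S id], [F → . c], [F → .], [S → . F n] }  — shift, reduce
  I8: { [F → c .] }  — reduce
  I9: { [D → S S . id] }  — shift
  I10: { [D → S S id .] }  — reduce
  I11: { [S → F n .] }  — reduce

No state contains more than one complete item.

Answer: No reduce-reduce conflicts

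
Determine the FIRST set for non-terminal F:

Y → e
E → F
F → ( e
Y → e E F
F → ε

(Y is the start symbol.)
{ '(', ε }

To compute FIRST(F), examine every production with F on the left-hand side, reading each right-hand side left to right until a non-nullable symbol is reached.

From F → ( e:
  - '(' is a terminal: add '(' and stop
From F → ε:
  - ε-production, so ε ∈ FIRST(F)

Collecting: FIRST(F) = { '(', ε }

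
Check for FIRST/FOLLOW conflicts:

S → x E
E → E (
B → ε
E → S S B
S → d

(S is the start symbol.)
A FIRST/FOLLOW conflict occurs when a non-terminal N has a nullable alternative N → β (β ⇒* ε) and another alternative N → α with FIRST(α) ∩ FOLLOW(N) ≠ ∅: on such a lookahead the parser cannot decide between expanding α and letting N vanish via β.

Nullable non-terminals: B.
B has a nullable alternative but only one production, so nothing to check.

E, S have no nullable alternative, so no FIRST/FOLLOW check is needed there.

No FIRST/FOLLOW conflicts found.

Answer: No FIRST/FOLLOW conflicts.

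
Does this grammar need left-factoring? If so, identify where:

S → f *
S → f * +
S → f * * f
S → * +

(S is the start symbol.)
Yes, S has productions with common prefix 'f *'

Left-factoring is needed when two productions for the same non-terminal
share a common prefix on the right-hand side.

Productions for S:
  S → f *
  S → f * +
  S → f * * f
  S → * +

Found common prefix 'f *' in productions for S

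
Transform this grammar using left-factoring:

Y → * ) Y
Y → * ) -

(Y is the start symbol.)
Y → * ) Y'
Y' → Y
Y' → -

Left-factoring transforms A → αβ₁ | αβ₂ into A → αA' and A' → β₁ | β₂
(α is the longest common prefix among the alternatives). Repeat until
no nonterminal has two alternatives with a common prefix.

Round 1: Y has alternatives sharing prefix '* )'. Introduce Y': Y → * ) Y'
  Add: Y' → Y
  Add: Y' → -

No remaining common prefixes — done.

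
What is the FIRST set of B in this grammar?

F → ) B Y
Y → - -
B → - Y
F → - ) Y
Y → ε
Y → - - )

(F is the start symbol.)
To compute FIRST(B), examine every production with B on the left-hand side, reading each right-hand side left to right until a non-nullable symbol is reached.

From B → - Y:
  - '-' is a terminal: add '-' and stop

Collecting: FIRST(B) = { '-' }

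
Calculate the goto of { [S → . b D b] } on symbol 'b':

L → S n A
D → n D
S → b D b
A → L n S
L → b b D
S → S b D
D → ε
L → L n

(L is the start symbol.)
GOTO(I, 'b') = CLOSURE({ [A → αX.β] : [A → α.Xβ] ∈ I, X = 'b' })

Items with dot before 'b', with the dot advanced:
  [S → . b D b] → [S → b . D b]
Closure of the advanced items:
  [S → b . D b] has the dot before D: add [D → . n D], [D → .]

GOTO = { [D → . n D], [D → .], [S → b . D b] }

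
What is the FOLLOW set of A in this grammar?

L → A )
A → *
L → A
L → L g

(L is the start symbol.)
{ $, ')', 'g' }

In L → A ): A is followed by ')', add FIRST(')') \ {ε} = { ')' }
In L → A: A is at the end, add FOLLOW(L)

The FOLLOW sets referred to above (computed the same way, to a fixed point):
  FOLLOW(L) = { $, 'g' }

Taking the union: FOLLOW(A) = { $, ')', 'g' }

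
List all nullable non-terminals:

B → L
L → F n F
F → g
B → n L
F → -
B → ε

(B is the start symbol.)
ε-productions: B → ε
So B is immediately nullable.
No further non-terminal can be added: every production for the remaining non-terminals contains a terminal or a non-nullable non-terminal.
Nullable = { 'B' }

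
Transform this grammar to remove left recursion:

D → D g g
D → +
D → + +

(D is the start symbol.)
D is directly left-recursive. The standard transformation for
  A → A α₁ | ... | A α_m | β₁ | ... | β_n
is
  A  → β₁ A' | ... | β_n A'
  A' → α₁ A' | ... | α_m A' | ε

D → + becomes D → + D'
D → + + becomes D → + + D'
D → D g g becomes D' → g g D'
Add D' → ε

Resulting grammar:
D → + D'
D → + + D'
D' → g g D'
D' → ε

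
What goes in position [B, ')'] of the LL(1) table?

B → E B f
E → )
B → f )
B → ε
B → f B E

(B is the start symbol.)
To find M[B, ')'], we find productions for B where ')' is in the predict set (PREDICT(N → α) = (FIRST(α) \ {ε}) ∪ (FOLLOW(N) if α ⇒* ε)).

Relevant sets:
  FIRST(E) = { ')' }
  FOLLOW(B) = { $, ')', 'f' }

B → E B f: PREDICT = { ')' }
  ')' is in predict set, so this production goes in M[B, ')']
B → f ): PREDICT = { 'f' }
B → ε: PREDICT = { $, ')', 'f' }
  ')' is in predict set, so this production goes in M[B, ')']
B → f B E: PREDICT = { 'f' }

M[B, ')'] = B → E B f, B → ε  (a multiply-defined cell — the grammar is not LL(1))

Answer: B → E B f, B → ε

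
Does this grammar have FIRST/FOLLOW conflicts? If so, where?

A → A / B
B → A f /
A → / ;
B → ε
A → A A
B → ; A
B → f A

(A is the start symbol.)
Yes. B → A f '/' with FOLLOW(B) on { '/' }; B → f A with FOLLOW(B) on { 'f' }

Nullable non-terminals: B.
FIRST sets used below: FIRST(A) = { '/' }

B: nullable alternative(s) B → ε; FOLLOW(B) = { $, '/', 'f' }
  B → A f /: FIRST \ {ε} = { '/' } — overlaps FOLLOW(B) on { '/' }: CONFLICT
  B → ε: FIRST \ {ε} = { } — this is the only nullable alternative, skip
  B → ; A: FIRST \ {ε} = { ';' } — disjoint from FOLLOW(B)
  B → f A: FIRST \ {ε} = { 'f' } — overlaps FOLLOW(B) on { 'f' }: CONFLICT

A has no nullable alternative, so no FIRST/FOLLOW check is needed there.

So the grammar has 2 FIRST/FOLLOW conflicts (marked CONFLICT above).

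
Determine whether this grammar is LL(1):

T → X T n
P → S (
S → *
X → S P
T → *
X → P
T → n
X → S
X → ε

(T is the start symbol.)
A grammar is LL(1) if for each non-terminal N with multiple productions, the predict sets of those productions are pairwise disjoint, where PREDICT(N → α) = (FIRST(α) \ {ε}) ∪ (FOLLOW(N) if α ⇒* ε).

Relevant sets:
  FIRST(X) = { '*', ε }
  FIRST(T) = { '*', 'n' }
  FIRST(S) = { '*' }
  FIRST(P) = { '*' }
  FOLLOW(X) = { '*', 'n' }

For T:
  PREDICT(T → X T n) = { '*', 'n' }
  PREDICT(T → '*') = { '*' }
  PREDICT(T → n) = { 'n' }
For X:
  PREDICT(X → S P) = { '*' }
  PREDICT(X → P) = { '*' }
  PREDICT(X → S) = { '*' }
  PREDICT(X → ε) = { '*', 'n' }
P, S have a single production, so nothing to check there.

Conflict found: Predict set conflict for T: { '*' }
The grammar is NOT LL(1).

Answer: No. Predict set conflict for T: { '*' }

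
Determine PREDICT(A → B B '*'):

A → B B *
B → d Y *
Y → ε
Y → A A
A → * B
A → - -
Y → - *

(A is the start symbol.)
PREDICT(A → B B '*') = (FIRST(RHS) \ {ε}) ∪ (FOLLOW(A) if ε ∈ FIRST(RHS), i.e. RHS ⇒* ε)
FIRST(B) = { 'd' }
FIRST(B B '*') = { 'd' }
ε ∉ FIRST(B B '*'), so FOLLOW(A) is not added.
PREDICT(A → B B '*') = { 'd' }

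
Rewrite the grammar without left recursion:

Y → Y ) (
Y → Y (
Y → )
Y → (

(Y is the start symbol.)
Y → ) Y'
Y → ( Y'
Y' → ) ( Y'
Y' → ( Y'
Y' → ε

Y is directly left-recursive. The standard transformation for
  A → A α₁ | ... | A α_m | β₁ | ... | β_n
is
  A  → β₁ A' | ... | β_n A'
  A' → α₁ A' | ... | α_m A' | ε

Y → ) becomes Y → ) Y'
Y → ( becomes Y → ( Y'
Y → Y ) ( becomes Y' → ) ( Y'
Y → Y ( becomes Y' → ( Y'
Add Y' → ε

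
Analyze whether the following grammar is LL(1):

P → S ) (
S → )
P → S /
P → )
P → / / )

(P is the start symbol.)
Relevant sets:
  FIRST(S) = { ')' }

For P:
  PREDICT(P → S ')' '(') = { ')' }
  PREDICT(P → S '/') = { ')' }
  PREDICT(P → ')') = { ')' }
  PREDICT(P → '/' '/' ')') = { '/' }
S has a single production, so nothing to check there.

Conflict found: Predict set conflict for P: { ')' }
The grammar is NOT LL(1).

Answer: No. Predict set conflict for P: { ')' }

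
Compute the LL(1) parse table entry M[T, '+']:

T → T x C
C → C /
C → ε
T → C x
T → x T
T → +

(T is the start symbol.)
To find M[T, '+'], we find productions for T where '+' is in the predict set (PREDICT(N → α) = (FIRST(α) \ {ε}) ∪ (FOLLOW(N) if α ⇒* ε)).

Relevant sets:
  FIRST(T) = { '+', '/', 'x' }
  FIRST(C) = { '/', ε }

T → T x C: PREDICT = { '+', '/', 'x' }
  '+' is in predict set, so this production goes in M[T, '+']
T → C x: PREDICT = { '/', 'x' }
T → x T: PREDICT = { 'x' }
T → +: PREDICT = { '+' }
  '+' is in predict set, so this production goes in M[T, '+']

M[T, '+'] = T → T x C, T → +  (a multiply-defined cell — the grammar is not LL(1))

Answer: T → T x C, T → +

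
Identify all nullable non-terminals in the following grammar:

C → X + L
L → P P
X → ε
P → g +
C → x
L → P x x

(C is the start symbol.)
A non-terminal is nullable if it can derive ε (the empty string): either it has an ε-production, or it has a production whose right-hand side consists entirely of nullable non-terminals.

ε-productions: X → ε
So X is immediately nullable.
No further non-terminal can be added: every production for the remaining non-terminals contains a terminal or a non-nullable non-terminal.
Nullable = { 'X' }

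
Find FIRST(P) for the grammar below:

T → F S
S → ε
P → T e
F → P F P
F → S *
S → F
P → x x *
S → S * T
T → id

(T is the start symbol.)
FIRST sets of the other non-terminals involved (by the same procedure, iterated to a fixed point):
  FIRST(T) = { '*', 'id', 'x' }

From P → T e:
  - T is a non-terminal: add FIRST(T) \ {ε} = { '*', 'id', 'x' }
    T is not nullable, so stop
From P → x x *:
  - x is a terminal: add 'x' and stop

Collecting: FIRST(P) = { '*', 'id', 'x' }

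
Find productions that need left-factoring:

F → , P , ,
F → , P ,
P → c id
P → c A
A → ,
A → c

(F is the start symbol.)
Left-factoring is needed when two productions for the same non-terminal
share a common prefix on the right-hand side.

Productions for F:
  F → , P , ,
  F → , P ,
Productions for P:
  P → c id
  P → c A
Productions for A:
  A → ,
  A → c

Found common prefix ', P ,' in productions for F
Found common prefix 'c' in productions for P

Answer: Yes, F has productions with common prefix ', P ,'; P has productions with common prefix 'c'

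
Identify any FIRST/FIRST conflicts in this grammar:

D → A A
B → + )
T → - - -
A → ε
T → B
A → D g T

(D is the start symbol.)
No FIRST/FIRST conflicts.

A FIRST/FIRST conflict occurs when two productions N → α and N → β for the same non-terminal have FIRST(α) ∩ FIRST(β) ≠ ∅ (with ε ∈ FIRST of a nullable right-hand side, so two nullable alternatives also conflict).

FIRST sets of the non-terminals at (or reachable through a nullable prefix from) the front of some alternative:
  FIRST(B) = { '+' }
  FIRST(D) = { 'g', ε }

Productions for T:
  T → - - -: FIRST = { '-' }
  T → B: FIRST = { '+' }
Productions for A:
  A → ε: FIRST = { ε }
  A → D g T: FIRST = { 'g' }
D, B have only one production, so no FIRST/FIRST conflict is possible there.

All alternatives of each non-terminal have pairwise disjoint FIRST sets.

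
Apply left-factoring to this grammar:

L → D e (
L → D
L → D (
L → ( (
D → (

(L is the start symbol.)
L → D L'
L' → e (
L' → ε
L' → (
L → ( (
D → (

Left-factoring transforms A → αβ₁ | αβ₂ into A → αA' and A' → β₁ | β₂
(α is the longest common prefix among the alternatives). Repeat until
no nonterminal has two alternatives with a common prefix.

Round 1: L has alternatives sharing prefix 'D'. Introduce L': L → D L'
  Add: L' → e (
  Add: L' → ε
  Add: L' → (

No remaining common prefixes — done.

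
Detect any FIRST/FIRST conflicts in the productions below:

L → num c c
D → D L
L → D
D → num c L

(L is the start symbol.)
FIRST sets of the non-terminals at (or reachable through a nullable prefix from) the front of some alternative:
  FIRST(D) = { 'num' }

Productions for L:
  L → num c c: FIRST = { 'num' }
  L → D: FIRST = { 'num' }
Productions for D:
  D → D L: FIRST = { 'num' }
  D → num c L: FIRST = { 'num' }

Conflict for L: L → num c c and L → D
  Overlap: { 'num' }
Conflict for D: D → D L and D → num c L
  Overlap: { 'num' }

Answer: Yes. L → num c c / L → D on { 'num' }; D → D L / D → num c L on { 'num' }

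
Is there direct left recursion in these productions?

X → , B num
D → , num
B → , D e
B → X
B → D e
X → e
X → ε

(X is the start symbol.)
Direct left recursion occurs when N → N α for some non-terminal N (the right-hand side begins with the left-hand side itself).

X → , B num: starts with ','
D → , num: starts with ','
B → , D e: starts with ','
B → X: starts with X
B → D e: starts with D
X → e: starts with e
X → ε: starts with ε

No direct left recursion found.

Answer: No direct left recursion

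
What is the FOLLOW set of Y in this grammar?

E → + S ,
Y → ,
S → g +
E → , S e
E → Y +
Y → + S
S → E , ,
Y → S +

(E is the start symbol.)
In E → Y +: Y is followed by '+', add FIRST('+') \ {ε} = { '+' }

Taking the union: FOLLOW(Y) = { '+' }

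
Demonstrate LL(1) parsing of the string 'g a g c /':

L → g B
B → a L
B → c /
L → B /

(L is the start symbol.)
Stack is shown with the top on the left.

Stack  Input        Action
--------------------------
L $    g a g c / $  output L → g B
g B $  g a g c / $  match 'g'
B $    a g c / $    output B → a L
a L $  a g c / $    match 'a'
L $    g c / $      output L → g B
g B $  g c / $      match 'g'
B $    c / $        output B → c /
c / $  c / $        match 'c'
/ $    / $          match '/'
$      $            accept

The string is accepted.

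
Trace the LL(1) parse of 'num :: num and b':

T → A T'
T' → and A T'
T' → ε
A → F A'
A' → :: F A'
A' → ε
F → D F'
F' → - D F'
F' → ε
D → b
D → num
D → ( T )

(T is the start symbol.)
LL(1) parsing maintains a stack (initially the start symbol over $) and the input. At each step: if the stack top is a terminal, match it against the current input token; if it is a non-terminal N, replace it with the RHS of M[N, lookahead] (the unique production whose predict set contains the lookahead).

Stack is shown with the top on the left.

Stack           Input               Action
------------------------------------------
T $             num :: num and b $  output T → A T'
A T' $          num :: num and b $  output A → F A'
F A' T' $       num :: num and b $  output F → D F'
D F' A' T' $    num :: num and b $  output D → num
num F' A' T' $  num :: num and b $  match 'num'
F' A' T' $      :: num and b $      output F' → ε
A' T' $         :: num and b $      output A' → :: F A'
:: F A' T' $    :: num and b $      match '::'
F A' T' $       num and b $         output F → D F'
D F' A' T' $    num and b $         output D → num
num F' A' T' $  num and b $         match 'num'
F' A' T' $      and b $             output F' → ε
A' T' $         and b $             output A' → ε
T' $            and b $             output T' → and A T'
and A T' $      and b $             match 'and'
A T' $          b $                 output A → F A'
F A' T' $       b $                 output F → D F'
D F' A' T' $    b $                 output D → b
b F' A' T' $    b $                 match 'b'
F' A' T' $      $                   output F' → ε
A' T' $         $                   output A' → ε
T' $            $                   output T' → ε
$               $                   accept

The string is accepted.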